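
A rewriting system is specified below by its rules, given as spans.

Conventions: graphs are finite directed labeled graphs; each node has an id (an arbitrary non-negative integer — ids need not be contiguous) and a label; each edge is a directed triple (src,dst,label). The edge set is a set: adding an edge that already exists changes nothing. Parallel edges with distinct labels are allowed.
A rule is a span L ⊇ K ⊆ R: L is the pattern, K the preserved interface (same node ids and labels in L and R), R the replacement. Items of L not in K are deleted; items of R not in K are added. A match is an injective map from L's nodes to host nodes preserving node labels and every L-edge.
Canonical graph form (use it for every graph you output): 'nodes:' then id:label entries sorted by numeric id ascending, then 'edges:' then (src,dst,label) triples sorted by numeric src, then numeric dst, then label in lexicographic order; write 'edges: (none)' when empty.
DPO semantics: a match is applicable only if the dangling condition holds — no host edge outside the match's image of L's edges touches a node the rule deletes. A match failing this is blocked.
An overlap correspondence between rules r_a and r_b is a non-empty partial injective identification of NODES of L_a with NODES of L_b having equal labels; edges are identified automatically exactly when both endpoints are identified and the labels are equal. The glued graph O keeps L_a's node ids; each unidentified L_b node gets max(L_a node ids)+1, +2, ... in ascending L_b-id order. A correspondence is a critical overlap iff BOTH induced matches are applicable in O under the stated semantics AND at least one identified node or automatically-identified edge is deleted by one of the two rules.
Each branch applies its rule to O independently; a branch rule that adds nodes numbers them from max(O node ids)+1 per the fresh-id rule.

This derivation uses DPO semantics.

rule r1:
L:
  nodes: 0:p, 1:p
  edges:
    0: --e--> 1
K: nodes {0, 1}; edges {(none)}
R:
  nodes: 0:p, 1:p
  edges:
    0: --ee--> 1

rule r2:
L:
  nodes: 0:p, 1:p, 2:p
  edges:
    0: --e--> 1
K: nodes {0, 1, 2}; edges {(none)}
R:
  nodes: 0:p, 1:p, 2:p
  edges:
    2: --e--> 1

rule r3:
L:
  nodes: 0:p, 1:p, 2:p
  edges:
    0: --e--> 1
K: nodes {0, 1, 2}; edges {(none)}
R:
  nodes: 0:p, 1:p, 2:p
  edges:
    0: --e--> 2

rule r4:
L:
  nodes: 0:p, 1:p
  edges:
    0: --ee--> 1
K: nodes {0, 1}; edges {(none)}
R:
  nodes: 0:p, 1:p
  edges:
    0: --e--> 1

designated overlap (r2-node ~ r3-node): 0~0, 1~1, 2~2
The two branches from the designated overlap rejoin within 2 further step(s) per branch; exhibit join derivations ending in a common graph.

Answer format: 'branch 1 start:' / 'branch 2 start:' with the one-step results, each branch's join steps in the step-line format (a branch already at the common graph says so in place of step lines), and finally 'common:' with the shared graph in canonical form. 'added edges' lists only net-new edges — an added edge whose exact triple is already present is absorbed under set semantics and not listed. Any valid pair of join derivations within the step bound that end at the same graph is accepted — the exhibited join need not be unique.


branch 1 start:
nodes: 0:p, 1:p, 2:p
edges: (2,1,e)
branch 2 start:
nodes: 0:p, 1:p, 2:p
edges: (0,2,e)
branch 1 step 1: rule r2; match: 0->2, 1->1, 2->0; deleted nodes (none); deleted edges (2,1,e); added nodes (none); added edges (0,1,e); result: nodes: 0:p, 1:p, 2:p edges: (0,1,e)
branch 2 step 1: rule r3; match: 0->0, 1->2, 2->1; deleted nodes (none); deleted edges (0,2,e); added nodes (none); added edges (0,1,e); result: nodes: 0:p, 1:p, 2:p edges: (0,1,e)
common:
nodes: 0:p, 1:p, 2:p
edges: (0,1,e)


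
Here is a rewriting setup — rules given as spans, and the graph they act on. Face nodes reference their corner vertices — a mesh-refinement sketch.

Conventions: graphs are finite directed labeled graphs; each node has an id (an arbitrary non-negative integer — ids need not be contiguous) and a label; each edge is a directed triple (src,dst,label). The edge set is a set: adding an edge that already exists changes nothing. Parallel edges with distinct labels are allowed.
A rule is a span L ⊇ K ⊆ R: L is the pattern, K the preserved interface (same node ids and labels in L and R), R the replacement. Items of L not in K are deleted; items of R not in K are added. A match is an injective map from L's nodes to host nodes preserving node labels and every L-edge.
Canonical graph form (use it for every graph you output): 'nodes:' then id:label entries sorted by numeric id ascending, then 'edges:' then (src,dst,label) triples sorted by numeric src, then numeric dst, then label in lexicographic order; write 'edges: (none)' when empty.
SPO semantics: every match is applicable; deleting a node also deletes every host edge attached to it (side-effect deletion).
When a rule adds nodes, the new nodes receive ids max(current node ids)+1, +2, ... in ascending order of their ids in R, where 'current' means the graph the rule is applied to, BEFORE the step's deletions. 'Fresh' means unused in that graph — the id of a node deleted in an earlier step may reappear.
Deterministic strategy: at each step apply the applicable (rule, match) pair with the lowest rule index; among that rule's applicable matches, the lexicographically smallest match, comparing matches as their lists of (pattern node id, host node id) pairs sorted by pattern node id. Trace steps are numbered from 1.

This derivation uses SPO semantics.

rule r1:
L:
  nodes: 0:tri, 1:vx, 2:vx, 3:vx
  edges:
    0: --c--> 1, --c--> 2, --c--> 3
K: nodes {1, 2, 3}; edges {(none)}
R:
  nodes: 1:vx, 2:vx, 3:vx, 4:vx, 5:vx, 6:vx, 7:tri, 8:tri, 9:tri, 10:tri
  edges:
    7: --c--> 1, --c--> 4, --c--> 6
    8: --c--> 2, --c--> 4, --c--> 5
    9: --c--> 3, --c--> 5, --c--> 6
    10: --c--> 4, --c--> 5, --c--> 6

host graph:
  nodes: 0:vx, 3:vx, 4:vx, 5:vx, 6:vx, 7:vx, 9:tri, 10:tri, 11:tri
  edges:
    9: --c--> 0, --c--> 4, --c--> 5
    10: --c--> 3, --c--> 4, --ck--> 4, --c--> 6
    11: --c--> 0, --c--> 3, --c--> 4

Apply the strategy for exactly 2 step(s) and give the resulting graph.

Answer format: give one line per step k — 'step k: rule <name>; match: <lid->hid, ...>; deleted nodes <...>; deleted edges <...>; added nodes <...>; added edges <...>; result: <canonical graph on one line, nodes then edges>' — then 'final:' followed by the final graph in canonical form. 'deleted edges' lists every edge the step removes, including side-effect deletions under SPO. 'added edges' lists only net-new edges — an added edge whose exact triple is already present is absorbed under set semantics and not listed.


step 1: rule r1; match: 0->9, 1->0, 2->4, 3->5; deleted nodes 9; deleted edges (9,0,c); (9,4,c); (9,5,c); added nodes 12, 13, 14, 15, 16, 17, 18; added edges (15,0,c); (15,12,c); (15,14,c); (16,4,c); (16,12,c); (16,13,c); (17,5,c); (17,13,c); (17,14,c); (18,12,c); (18,13,c); (18,14,c); result: nodes: 0:vx, 3:vx, 4:vx, 5:vx, 6:vx, 7:vx, 10:tri, 11:tri, 12:vx, 13:vx, 14:vx, 15:tri, 16:tri, 17:tri, 18:tri edges: (10,3,c); (10,4,c); (10,4,ck); (10,6,c); (11,0,c); (11,3,c); (11,4,c); (15,0,c); (15,12,c); (15,14,c); (16,4,c); (16,12,c); (16,13,c); (17,5,c); (17,13,c); (17,14,c); (18,12,c); (18,13,c); (18,14,c)
step 2: rule r1; match: 0->10, 1->3, 2->4, 3->6; deleted nodes 10; deleted edges (10,3,c); (10,4,c); (10,4,ck); (10,6,c); added nodes 19, 20, 21, 22, 23, 24, 25; added edges (22,3,c); (22,19,c); (22,21,c); (23,4,c); (23,19,c); (23,20,c); (24,6,c); (24,20,c); (24,21,c); (25,19,c); (25,20,c); (25,21,c); result: nodes: 0:vx, 3:vx, 4:vx, 5:vx, 6:vx, 7:vx, 11:tri, 12:vx, 13:vx, 14:vx, 15:tri, 16:tri, 17:tri, 18:tri, 19:vx, 20:vx, 21:vx, 22:tri, 23:tri, 24:tri, 25:tri edges: (11,0,c); (11,3,c); (11,4,c); (15,0,c); (15,12,c); (15,14,c); (16,4,c); (16,12,c); (16,13,c); (17,5,c); (17,13,c); (17,14,c); (18,12,c); (18,13,c); (18,14,c); (22,3,c); (22,19,c); (22,21,c); (23,4,c); (23,19,c); (23,20,c); (24,6,c); (24,20,c); (24,21,c); (25,19,c); (25,20,c); (25,21,c)
final:
nodes: 0:vx, 3:vx, 4:vx, 5:vx, 6:vx, 7:vx, 11:tri, 12:vx, 13:vx, 14:vx, 15:tri, 16:tri, 17:tri, 18:tri, 19:vx, 20:vx, 21:vx, 22:tri, 23:tri, 24:tri, 25:tri
edges: (11,0,c); (11,3,c); (11,4,c); (15,0,c); (15,12,c); (15,14,c); (16,4,c); (16,12,c); (16,13,c); (17,5,c); (17,13,c); (17,14,c); (18,12,c); (18,13,c); (18,14,c); (22,3,c); (22,19,c); (22,21,c); (23,4,c); (23,19,c); (23,20,c); (24,6,c); (24,20,c); (24,21,c); (25,19,c); (25,20,c); (25,21,c)


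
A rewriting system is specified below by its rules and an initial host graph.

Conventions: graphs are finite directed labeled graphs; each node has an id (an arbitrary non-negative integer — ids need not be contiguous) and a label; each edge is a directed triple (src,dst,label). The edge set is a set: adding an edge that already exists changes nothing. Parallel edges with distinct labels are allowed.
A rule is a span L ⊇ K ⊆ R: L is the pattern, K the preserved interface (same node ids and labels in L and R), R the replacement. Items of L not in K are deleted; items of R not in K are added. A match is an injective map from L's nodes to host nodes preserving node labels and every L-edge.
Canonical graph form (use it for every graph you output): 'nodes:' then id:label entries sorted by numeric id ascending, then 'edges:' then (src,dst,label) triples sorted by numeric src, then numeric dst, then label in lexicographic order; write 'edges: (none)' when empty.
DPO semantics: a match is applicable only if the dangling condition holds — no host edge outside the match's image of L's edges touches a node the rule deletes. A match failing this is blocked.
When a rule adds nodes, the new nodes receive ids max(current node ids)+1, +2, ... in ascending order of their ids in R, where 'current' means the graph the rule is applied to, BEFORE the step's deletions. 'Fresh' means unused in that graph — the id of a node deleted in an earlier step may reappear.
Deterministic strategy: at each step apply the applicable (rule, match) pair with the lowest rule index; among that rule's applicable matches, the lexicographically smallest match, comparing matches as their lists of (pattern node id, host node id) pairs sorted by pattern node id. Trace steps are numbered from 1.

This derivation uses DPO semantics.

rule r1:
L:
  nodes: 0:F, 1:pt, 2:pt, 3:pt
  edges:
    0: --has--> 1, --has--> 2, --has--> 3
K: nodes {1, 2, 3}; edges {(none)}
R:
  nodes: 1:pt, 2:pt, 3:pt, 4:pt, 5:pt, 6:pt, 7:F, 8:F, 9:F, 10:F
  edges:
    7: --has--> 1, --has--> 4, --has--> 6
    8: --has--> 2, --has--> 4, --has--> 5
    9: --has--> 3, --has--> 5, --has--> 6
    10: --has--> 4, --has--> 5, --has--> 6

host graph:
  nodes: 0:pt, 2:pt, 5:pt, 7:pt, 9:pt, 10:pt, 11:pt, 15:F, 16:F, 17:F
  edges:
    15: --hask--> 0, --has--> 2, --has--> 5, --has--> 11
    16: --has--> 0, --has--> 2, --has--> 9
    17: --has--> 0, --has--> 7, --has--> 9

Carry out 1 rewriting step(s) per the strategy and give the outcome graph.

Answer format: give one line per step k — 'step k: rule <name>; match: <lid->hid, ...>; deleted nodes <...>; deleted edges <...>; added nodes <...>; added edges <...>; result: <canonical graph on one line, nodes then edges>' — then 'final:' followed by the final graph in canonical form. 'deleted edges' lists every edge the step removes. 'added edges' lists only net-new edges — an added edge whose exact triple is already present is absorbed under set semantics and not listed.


step 1: rule r1; match: 0->16, 1->0, 2->2, 3->9; deleted nodes 16; deleted edges (16,0,has); (16,2,has); (16,9,has); added nodes 18, 19, 20, 21, 22, 23, 24; added edges (21,0,has); (21,18,has); (21,20,has); (22,2,has); (22,18,has); (22,19,has); (23,9,has); (23,19,has); (23,20,has); (24,18,has); (24,19,has); (24,20,has); result: nodes: 0:pt, 2:pt, 5:pt, 7:pt, 9:pt, 10:pt, 11:pt, 15:F, 17:F, 18:pt, 19:pt, 20:pt, 21:F, 22:F, 23:F, 24:F edges: (15,0,hask); (15,2,has); (15,5,has); (15,11,has); (17,0,has); (17,7,has); (17,9,has); (21,0,has); (21,18,has); (21,20,has); (22,2,has); (22,18,has); (22,19,has); (23,9,has); (23,19,has); (23,20,has); (24,18,has); (24,19,has); (24,20,has)
final:
nodes: 0:pt, 2:pt, 5:pt, 7:pt, 9:pt, 10:pt, 11:pt, 15:F, 17:F, 18:pt, 19:pt, 20:pt, 21:F, 22:F, 23:F, 24:F
edges: (15,0,hask); (15,2,has); (15,5,has); (15,11,has); (17,0,has); (17,7,has); (17,9,has); (21,0,has); (21,18,has); (21,20,has); (22,2,has); (22,18,has); (22,19,has); (23,9,has); (23,19,has); (23,20,has); (24,18,has); (24,19,has); (24,20,has)


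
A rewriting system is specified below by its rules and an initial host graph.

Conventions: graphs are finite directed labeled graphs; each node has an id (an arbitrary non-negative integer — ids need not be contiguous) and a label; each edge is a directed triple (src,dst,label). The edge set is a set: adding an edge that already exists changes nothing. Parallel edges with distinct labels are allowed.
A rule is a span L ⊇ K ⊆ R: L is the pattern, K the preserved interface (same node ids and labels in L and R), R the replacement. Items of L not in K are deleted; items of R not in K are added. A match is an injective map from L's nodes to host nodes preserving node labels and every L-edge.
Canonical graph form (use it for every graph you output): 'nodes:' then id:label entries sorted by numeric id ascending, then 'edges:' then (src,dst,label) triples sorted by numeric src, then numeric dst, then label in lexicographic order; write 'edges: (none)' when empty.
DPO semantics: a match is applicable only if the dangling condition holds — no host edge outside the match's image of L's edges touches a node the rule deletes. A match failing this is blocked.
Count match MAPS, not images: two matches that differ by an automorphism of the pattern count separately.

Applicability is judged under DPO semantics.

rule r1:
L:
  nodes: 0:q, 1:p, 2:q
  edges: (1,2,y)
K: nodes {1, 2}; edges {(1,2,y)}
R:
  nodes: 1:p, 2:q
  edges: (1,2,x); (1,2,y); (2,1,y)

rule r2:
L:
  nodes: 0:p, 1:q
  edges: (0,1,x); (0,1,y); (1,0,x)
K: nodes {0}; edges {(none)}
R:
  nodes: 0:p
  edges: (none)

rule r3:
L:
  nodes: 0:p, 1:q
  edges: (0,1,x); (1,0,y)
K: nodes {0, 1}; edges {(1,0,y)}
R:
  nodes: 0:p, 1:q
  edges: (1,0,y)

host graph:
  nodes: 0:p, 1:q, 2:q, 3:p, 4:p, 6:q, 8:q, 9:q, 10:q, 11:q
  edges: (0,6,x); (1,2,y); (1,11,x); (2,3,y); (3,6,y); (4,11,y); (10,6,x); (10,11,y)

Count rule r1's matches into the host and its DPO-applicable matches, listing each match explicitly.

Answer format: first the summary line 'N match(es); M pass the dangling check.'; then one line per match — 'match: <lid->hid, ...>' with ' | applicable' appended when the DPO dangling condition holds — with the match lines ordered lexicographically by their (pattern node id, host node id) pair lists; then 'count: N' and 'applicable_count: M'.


12 match(es); 4 pass the dangling check.
match: 0->1, 1->3, 2->6
match: 0->1, 1->4, 2->11
match: 0->2, 1->3, 2->6
match: 0->2, 1->4, 2->11
match: 0->6, 1->4, 2->11
match: 0->8, 1->3, 2->6 | applicable
match: 0->8, 1->4, 2->11 | applicable
match: 0->9, 1->3, 2->6 | applicable
match: 0->9, 1->4, 2->11 | applicable
match: 0->10, 1->3, 2->6
match: 0->10, 1->4, 2->11
match: 0->11, 1->3, 2->6
count: 12
applicable_count: 4


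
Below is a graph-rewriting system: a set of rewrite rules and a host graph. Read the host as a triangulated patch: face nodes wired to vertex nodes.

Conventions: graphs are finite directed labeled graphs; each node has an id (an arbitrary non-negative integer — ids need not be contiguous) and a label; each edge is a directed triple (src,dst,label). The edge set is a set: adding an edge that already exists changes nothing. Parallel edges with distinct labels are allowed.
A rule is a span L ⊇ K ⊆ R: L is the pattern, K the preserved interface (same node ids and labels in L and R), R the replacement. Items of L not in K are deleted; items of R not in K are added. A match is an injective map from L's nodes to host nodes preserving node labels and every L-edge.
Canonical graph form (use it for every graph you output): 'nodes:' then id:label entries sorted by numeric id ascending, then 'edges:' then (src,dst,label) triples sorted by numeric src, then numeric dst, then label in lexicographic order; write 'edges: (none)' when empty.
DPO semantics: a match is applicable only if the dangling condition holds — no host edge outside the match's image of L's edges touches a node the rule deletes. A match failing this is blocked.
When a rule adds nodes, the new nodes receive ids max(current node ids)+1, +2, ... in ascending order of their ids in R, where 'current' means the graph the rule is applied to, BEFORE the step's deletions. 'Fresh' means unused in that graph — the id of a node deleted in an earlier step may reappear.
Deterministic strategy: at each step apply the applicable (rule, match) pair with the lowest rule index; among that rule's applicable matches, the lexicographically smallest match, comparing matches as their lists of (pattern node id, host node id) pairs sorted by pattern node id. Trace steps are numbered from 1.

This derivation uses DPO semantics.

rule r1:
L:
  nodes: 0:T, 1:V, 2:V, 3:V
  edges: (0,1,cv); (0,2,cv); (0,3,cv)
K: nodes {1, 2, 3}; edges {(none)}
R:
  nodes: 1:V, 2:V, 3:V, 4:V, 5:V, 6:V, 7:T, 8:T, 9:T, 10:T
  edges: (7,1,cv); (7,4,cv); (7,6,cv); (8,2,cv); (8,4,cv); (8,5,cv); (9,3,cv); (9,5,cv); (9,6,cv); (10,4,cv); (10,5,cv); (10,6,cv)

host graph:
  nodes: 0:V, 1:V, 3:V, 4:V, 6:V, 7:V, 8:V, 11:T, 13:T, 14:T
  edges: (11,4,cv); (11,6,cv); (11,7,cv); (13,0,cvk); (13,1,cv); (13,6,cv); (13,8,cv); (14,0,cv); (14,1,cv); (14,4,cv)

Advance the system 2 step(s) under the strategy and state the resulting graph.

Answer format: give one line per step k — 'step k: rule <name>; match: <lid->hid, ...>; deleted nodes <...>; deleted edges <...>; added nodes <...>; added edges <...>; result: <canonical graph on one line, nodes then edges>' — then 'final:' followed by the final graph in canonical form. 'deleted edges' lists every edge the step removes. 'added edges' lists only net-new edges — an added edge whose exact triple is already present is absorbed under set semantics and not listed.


step 1: rule r1; match: 0->11, 1->4, 2->6, 3->7; deleted nodes 11; deleted edges (11,4,cv); (11,6,cv); (11,7,cv); added nodes 15, 16, 17, 18, 19, 20, 21; added edges (18,4,cv); (18,15,cv); (18,17,cv); (19,6,cv); (19,15,cv); (19,16,cv); (20,7,cv); (20,16,cv); (20,17,cv); (21,15,cv); (21,16,cv); (21,17,cv); result: nodes: 0:V, 1:V, 3:V, 4:V, 6:V, 7:V, 8:V, 13:T, 14:T, 15:V, 16:V, 17:V, 18:T, 19:T, 20:T, 21:T edges: (13,0,cvk); (13,1,cv); (13,6,cv); (13,8,cv); (14,0,cv); (14,1,cv); (14,4,cv); (18,4,cv); (18,15,cv); (18,17,cv); (19,6,cv); (19,15,cv); (19,16,cv); (20,7,cv); (20,16,cv); (20,17,cv); (21,15,cv); (21,16,cv); (21,17,cv)
step 2: rule r1; match: 0->14, 1->0, 2->1, 3->4; deleted nodes 14; deleted edges (14,0,cv); (14,1,cv); (14,4,cv); added nodes 22, 23, 24, 25, 26, 27, 28; added edges (25,0,cv); (25,22,cv); (25,24,cv); (26,1,cv); (26,22,cv); (26,23,cv); (27,4,cv); (27,23,cv); (27,24,cv); (28,22,cv); (28,23,cv); (28,24,cv); result: nodes: 0:V, 1:V, 3:V, 4:V, 6:V, 7:V, 8:V, 13:T, 15:V, 16:V, 17:V, 18:T, 19:T, 20:T, 21:T, 22:V, 23:V, 24:V, 25:T, 26:T, 27:T, 28:T edges: (13,0,cvk); (13,1,cv); (13,6,cv); (13,8,cv); (18,4,cv); (18,15,cv); (18,17,cv); (19,6,cv); (19,15,cv); (19,16,cv); (20,7,cv); (20,16,cv); (20,17,cv); (21,15,cv); (21,16,cv); (21,17,cv); (25,0,cv); (25,22,cv); (25,24,cv); (26,1,cv); (26,22,cv); (26,23,cv); (27,4,cv); (27,23,cv); (27,24,cv); (28,22,cv); (28,23,cv); (28,24,cv)
final:
nodes: 0:V, 1:V, 3:V, 4:V, 6:V, 7:V, 8:V, 13:T, 15:V, 16:V, 17:V, 18:T, 19:T, 20:T, 21:T, 22:V, 23:V, 24:V, 25:T, 26:T, 27:T, 28:T
edges: (13,0,cvk); (13,1,cv); (13,6,cv); (13,8,cv); (18,4,cv); (18,15,cv); (18,17,cv); (19,6,cv); (19,15,cv); (19,16,cv); (20,7,cv); (20,16,cv); (20,17,cv); (21,15,cv); (21,16,cv); (21,17,cv); (25,0,cv); (25,22,cv); (25,24,cv); (26,1,cv); (26,22,cv); (26,23,cv); (27,4,cv); (27,23,cv); (27,24,cv); (28,22,cv); (28,23,cv); (28,24,cv)


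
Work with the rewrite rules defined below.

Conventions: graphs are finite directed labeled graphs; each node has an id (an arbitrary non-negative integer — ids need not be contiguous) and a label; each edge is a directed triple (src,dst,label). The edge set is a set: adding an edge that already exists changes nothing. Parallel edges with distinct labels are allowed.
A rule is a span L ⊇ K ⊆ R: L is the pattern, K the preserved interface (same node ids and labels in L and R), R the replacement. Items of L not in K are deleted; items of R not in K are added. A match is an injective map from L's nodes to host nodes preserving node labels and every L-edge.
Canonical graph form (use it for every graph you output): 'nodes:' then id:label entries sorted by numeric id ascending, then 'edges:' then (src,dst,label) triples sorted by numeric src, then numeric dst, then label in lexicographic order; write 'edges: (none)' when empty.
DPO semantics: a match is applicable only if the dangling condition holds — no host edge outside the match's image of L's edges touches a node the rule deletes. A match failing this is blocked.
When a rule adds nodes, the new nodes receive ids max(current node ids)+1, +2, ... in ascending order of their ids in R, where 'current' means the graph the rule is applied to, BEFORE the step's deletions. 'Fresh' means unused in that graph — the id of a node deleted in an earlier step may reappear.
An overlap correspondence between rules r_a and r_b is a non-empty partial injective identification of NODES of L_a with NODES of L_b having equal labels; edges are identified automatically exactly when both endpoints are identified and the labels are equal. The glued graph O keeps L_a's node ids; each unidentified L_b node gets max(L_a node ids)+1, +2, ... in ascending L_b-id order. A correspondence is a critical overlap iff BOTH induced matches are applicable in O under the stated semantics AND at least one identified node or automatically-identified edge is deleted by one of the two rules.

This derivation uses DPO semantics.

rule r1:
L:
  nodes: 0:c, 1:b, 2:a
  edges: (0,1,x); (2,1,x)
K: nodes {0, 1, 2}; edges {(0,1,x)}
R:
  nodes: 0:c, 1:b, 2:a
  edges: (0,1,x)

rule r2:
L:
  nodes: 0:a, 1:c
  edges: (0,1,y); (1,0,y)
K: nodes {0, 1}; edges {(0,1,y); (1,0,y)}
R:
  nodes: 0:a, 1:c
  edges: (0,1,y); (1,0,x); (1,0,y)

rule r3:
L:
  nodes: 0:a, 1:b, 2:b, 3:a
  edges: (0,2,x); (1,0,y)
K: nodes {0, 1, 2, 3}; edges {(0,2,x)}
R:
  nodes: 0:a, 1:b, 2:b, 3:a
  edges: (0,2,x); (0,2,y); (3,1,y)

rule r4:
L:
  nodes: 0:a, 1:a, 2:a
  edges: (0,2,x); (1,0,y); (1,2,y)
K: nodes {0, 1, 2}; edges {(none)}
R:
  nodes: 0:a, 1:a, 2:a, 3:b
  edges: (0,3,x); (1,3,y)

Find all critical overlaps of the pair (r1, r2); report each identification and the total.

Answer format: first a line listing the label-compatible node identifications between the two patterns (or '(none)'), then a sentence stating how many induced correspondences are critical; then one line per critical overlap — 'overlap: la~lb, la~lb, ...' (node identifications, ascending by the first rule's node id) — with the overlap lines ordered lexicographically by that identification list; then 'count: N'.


label-compatible node identifications between L(r1) and L(r2): 0~1, 2~0
0 of the induced correspondences are critical overlaps of r1 and r2.
count: 0


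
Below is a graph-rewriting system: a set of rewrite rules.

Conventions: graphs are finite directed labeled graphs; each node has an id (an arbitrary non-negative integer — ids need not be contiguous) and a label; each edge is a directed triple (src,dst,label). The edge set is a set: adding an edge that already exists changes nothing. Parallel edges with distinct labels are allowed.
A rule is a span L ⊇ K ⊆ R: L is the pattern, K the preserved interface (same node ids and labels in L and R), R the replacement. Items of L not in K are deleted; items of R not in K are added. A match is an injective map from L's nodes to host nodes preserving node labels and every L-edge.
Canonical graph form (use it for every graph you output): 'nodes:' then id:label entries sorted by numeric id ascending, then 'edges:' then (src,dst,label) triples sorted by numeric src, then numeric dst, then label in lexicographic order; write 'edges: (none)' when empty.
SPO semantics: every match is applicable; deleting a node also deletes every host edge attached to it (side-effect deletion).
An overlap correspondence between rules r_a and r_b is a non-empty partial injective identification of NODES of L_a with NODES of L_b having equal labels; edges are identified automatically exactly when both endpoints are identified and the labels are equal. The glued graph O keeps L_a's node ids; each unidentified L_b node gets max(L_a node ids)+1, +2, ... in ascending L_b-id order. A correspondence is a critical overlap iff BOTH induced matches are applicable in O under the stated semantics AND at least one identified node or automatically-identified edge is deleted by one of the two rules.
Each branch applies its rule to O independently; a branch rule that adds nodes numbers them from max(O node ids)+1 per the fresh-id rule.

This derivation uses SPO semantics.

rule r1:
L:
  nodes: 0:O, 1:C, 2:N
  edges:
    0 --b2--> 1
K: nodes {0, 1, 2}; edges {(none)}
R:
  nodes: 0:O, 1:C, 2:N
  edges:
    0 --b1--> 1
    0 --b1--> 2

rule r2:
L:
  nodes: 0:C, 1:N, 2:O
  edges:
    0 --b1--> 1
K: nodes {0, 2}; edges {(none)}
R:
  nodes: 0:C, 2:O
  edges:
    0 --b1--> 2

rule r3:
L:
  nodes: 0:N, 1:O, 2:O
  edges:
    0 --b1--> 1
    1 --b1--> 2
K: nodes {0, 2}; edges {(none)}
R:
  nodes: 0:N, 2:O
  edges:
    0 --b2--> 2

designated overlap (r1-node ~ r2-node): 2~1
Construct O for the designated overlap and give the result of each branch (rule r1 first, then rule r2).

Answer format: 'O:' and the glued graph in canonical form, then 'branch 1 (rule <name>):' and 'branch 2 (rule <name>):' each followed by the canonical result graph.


O:
nodes: 0:O, 1:C, 2:N, 3:C, 4:O
edges: (0,1,b2); (3,2,b1)
branch 1 (rule r1):
nodes: 0:O, 1:C, 2:N, 3:C, 4:O
edges: (0,1,b1); (0,2,b1); (3,2,b1)
branch 2 (rule r2):
nodes: 0:O, 1:C, 3:C, 4:O
edges: (0,1,b2); (3,4,b1)


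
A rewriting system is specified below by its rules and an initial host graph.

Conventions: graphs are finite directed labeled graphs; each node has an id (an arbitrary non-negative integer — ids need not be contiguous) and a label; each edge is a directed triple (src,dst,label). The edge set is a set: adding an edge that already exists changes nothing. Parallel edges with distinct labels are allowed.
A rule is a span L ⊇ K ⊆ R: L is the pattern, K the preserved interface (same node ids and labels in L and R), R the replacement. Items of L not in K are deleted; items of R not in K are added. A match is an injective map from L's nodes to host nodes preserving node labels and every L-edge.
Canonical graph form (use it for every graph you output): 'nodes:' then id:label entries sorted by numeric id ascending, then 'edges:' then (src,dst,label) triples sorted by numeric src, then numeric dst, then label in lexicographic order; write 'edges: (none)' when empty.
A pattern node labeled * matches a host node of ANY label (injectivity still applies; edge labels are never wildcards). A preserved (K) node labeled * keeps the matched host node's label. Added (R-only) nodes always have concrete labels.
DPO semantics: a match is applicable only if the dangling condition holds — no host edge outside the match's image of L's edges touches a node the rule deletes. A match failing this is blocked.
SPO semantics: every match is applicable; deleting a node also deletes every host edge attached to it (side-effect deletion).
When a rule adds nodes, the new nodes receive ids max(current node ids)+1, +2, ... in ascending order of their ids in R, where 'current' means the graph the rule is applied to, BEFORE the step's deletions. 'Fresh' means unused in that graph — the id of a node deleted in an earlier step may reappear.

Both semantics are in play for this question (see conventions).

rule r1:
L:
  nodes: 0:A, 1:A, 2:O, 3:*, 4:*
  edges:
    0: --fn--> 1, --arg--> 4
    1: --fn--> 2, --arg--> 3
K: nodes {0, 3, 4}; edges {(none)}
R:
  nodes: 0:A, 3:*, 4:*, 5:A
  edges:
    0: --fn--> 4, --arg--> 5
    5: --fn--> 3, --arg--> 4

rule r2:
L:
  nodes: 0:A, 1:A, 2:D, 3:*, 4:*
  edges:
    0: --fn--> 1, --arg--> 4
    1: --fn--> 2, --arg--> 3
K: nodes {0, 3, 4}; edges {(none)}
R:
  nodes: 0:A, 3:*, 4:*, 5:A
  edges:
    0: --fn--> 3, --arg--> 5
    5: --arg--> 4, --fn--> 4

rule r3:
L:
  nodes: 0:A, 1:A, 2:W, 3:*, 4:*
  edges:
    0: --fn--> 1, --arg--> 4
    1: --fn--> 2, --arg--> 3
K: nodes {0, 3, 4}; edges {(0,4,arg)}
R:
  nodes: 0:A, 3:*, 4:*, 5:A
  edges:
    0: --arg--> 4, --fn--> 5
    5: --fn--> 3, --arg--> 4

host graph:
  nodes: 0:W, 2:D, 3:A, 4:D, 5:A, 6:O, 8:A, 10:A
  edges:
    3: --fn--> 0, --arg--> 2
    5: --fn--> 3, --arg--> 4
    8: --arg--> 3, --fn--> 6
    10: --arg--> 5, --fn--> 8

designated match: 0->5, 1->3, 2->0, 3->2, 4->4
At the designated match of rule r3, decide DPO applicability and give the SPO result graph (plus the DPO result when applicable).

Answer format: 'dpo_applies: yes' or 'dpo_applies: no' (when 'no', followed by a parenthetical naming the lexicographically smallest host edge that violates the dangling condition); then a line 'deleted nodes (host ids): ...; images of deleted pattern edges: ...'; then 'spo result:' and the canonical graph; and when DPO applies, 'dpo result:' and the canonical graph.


dpo_applies: no
(the rule deletes node 3, which keeps host edge (8,3,arg) outside the match image — the dangling condition fails, DPO blocks; SPO proceeds and side-deletes such edges)
deleted nodes (host ids): 0, 3; images of deleted pattern edges: (3,0,fn); (3,2,arg); (5,3,fn)
spo result:
nodes: 2:D, 4:D, 5:A, 6:O, 8:A, 10:A, 11:A
edges: (5,4,arg); (5,11,fn); (8,6,fn); (10,5,arg); (10,8,fn); (11,2,fn); (11,4,arg)


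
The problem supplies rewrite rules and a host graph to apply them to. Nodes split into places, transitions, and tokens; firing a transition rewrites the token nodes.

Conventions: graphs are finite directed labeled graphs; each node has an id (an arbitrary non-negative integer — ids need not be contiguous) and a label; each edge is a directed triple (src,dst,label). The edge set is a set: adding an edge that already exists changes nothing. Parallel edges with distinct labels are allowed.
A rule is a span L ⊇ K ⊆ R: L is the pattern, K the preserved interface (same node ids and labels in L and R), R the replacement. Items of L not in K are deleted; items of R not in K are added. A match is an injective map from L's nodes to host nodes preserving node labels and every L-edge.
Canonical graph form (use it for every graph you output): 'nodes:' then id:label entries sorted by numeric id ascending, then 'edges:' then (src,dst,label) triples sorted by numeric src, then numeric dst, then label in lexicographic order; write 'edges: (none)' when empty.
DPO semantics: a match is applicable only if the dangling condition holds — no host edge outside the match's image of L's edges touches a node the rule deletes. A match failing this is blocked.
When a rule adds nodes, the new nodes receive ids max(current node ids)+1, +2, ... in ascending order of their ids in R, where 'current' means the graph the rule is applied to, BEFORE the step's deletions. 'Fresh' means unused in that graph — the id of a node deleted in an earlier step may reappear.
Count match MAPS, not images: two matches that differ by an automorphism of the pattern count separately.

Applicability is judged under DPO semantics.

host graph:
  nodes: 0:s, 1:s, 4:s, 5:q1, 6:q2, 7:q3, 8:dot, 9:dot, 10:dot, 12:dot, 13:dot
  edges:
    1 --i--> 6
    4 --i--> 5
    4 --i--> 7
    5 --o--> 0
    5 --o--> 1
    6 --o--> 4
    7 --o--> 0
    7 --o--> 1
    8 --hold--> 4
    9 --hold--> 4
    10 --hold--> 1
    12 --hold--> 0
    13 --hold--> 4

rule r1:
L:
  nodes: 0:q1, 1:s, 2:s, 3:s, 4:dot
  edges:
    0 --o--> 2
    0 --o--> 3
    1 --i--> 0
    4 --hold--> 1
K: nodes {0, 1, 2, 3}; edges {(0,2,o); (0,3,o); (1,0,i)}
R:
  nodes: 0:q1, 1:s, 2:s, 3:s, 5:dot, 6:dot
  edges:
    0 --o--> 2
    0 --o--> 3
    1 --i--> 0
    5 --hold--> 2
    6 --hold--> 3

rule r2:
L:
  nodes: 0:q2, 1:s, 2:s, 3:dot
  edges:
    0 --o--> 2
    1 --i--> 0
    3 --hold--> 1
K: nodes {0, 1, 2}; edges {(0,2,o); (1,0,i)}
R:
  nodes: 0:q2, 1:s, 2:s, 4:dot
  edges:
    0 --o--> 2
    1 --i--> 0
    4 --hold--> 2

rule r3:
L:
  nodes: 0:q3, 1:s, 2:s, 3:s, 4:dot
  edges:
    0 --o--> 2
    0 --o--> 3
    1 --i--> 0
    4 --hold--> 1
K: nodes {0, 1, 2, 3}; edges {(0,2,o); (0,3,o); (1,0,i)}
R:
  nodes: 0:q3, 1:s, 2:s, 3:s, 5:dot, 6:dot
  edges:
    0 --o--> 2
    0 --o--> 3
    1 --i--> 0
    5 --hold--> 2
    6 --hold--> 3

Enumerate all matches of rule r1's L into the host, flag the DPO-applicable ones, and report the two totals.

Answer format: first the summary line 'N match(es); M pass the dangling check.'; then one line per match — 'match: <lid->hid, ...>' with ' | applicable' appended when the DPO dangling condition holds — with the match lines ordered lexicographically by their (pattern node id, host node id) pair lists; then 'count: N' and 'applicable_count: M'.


6 match(es); 6 pass the dangling check.
match: 0->5, 1->4, 2->0, 3->1, 4->8 | applicable
match: 0->5, 1->4, 2->0, 3->1, 4->9 | applicable
match: 0->5, 1->4, 2->0, 3->1, 4->13 | applicable
match: 0->5, 1->4, 2->1, 3->0, 4->8 | applicable
match: 0->5, 1->4, 2->1, 3->0, 4->9 | applicable
match: 0->5, 1->4, 2->1, 3->0, 4->13 | applicable
count: 6
applicable_count: 6


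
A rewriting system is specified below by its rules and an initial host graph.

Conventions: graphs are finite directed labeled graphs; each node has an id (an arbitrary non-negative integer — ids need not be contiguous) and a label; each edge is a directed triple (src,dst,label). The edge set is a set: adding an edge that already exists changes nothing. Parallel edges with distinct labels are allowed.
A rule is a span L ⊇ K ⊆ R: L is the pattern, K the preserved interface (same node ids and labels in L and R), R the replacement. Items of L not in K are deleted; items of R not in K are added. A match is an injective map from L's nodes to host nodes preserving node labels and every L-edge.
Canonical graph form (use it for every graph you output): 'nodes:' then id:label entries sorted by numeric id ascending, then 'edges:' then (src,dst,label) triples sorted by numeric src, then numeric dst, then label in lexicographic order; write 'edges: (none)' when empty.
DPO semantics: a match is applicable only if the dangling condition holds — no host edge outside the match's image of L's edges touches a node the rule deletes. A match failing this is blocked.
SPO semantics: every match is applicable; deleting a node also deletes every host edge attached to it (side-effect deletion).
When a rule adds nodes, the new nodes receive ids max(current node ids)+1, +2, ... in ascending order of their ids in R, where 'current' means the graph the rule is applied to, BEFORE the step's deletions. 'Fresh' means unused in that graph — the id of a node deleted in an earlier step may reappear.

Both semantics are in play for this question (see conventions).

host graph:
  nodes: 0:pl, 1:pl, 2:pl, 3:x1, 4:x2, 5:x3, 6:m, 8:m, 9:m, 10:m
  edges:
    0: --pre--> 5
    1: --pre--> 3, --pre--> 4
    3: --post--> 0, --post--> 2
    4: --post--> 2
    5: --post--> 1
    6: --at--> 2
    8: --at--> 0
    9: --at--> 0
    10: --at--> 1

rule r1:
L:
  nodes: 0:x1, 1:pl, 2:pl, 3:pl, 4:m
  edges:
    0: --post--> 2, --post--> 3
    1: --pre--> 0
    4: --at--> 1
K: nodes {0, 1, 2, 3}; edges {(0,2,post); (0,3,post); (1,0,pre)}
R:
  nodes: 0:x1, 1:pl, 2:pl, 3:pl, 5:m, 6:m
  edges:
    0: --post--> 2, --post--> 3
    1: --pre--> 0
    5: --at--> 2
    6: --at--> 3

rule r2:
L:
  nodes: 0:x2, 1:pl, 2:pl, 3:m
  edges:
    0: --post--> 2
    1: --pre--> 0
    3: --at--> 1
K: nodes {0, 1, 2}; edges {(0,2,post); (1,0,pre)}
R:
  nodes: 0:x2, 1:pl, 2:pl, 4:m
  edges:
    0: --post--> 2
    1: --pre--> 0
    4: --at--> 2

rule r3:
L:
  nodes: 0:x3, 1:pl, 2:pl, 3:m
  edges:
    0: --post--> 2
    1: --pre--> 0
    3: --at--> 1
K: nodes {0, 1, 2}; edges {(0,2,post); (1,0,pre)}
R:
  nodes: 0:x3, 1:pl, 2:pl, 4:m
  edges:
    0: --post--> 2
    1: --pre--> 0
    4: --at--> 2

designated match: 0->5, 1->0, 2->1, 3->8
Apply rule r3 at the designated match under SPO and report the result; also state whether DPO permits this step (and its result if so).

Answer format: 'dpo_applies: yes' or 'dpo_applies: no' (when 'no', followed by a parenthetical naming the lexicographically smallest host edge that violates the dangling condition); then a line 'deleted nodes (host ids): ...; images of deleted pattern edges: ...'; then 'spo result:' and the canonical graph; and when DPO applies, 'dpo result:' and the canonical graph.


dpo_applies: yes
deleted nodes (host ids): 8; images of deleted pattern edges: (8,0,at)
spo result:
nodes: 0:pl, 1:pl, 2:pl, 3:x1, 4:x2, 5:x3, 6:m, 9:m, 10:m, 11:m
edges: (0,5,pre); (1,3,pre); (1,4,pre); (3,0,post); (3,2,post); (4,2,post); (5,1,post); (6,2,at); (9,0,at); (10,1,at); (11,1,at)
dpo result:
nodes: 0:pl, 1:pl, 2:pl, 3:x1, 4:x2, 5:x3, 6:m, 9:m, 10:m, 11:m
edges: (0,5,pre); (1,3,pre); (1,4,pre); (3,0,post); (3,2,post); (4,2,post); (5,1,post); (6,2,at); (9,0,at); (10,1,at); (11,1,at)


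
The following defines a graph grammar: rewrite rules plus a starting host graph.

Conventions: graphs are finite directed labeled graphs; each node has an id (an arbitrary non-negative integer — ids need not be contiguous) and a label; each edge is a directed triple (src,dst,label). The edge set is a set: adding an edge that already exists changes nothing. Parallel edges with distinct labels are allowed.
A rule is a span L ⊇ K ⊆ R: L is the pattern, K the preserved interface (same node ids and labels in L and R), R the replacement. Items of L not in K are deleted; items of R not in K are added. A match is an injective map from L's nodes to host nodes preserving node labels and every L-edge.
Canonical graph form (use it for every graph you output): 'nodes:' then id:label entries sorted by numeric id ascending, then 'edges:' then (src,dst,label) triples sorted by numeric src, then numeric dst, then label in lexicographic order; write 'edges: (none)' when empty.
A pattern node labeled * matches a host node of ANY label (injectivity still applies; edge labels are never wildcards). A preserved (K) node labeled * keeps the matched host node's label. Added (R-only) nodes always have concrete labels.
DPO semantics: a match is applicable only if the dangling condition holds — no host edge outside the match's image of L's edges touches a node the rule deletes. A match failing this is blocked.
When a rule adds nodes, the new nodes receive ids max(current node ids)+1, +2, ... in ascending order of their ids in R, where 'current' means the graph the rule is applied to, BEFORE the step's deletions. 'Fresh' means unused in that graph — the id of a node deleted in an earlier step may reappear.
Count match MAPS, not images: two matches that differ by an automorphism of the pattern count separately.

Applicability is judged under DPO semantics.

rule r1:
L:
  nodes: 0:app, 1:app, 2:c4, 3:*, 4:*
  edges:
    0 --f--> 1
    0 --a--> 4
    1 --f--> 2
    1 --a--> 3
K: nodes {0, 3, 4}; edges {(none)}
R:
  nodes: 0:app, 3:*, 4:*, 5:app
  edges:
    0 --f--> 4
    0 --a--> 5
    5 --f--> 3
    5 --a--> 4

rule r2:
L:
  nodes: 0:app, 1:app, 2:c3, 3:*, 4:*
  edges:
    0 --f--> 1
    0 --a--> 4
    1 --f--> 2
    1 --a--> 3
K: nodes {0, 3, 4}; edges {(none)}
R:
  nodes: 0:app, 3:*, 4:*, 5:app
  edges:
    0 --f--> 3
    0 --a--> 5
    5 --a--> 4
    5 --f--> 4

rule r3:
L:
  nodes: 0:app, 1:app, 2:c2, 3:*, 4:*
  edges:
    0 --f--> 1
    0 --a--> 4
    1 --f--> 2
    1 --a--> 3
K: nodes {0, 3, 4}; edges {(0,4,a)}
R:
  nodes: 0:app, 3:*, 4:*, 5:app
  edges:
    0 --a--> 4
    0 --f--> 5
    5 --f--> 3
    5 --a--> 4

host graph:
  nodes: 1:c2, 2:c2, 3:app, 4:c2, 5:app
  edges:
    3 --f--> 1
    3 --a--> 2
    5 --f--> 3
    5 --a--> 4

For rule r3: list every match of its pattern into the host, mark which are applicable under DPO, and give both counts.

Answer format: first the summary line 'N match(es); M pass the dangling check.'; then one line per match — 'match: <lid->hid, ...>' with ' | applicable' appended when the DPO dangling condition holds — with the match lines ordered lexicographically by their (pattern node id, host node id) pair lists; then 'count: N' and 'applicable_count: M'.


1 match(es); 1 pass the dangling check.
match: 0->5, 1->3, 2->1, 3->2, 4->4 | applicable
count: 1
applicable_count: 1
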